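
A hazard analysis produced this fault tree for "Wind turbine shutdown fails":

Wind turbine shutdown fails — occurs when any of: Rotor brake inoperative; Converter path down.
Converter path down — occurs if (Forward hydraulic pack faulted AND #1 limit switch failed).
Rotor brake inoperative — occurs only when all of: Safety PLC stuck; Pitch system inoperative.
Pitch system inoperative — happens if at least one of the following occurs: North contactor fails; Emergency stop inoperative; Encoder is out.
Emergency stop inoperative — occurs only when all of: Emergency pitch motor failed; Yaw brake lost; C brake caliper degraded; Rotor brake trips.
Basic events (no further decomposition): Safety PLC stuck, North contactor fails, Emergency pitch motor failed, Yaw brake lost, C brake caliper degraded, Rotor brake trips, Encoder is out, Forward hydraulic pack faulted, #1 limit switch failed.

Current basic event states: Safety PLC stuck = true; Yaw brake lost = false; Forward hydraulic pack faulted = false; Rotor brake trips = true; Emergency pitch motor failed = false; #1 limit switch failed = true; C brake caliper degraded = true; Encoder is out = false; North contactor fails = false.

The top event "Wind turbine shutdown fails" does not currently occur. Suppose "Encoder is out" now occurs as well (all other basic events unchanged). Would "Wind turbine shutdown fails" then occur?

Counterfactual: set "Encoder is out" to occurred.
Emergency stop inoperative [AND]: Emergency pitch motor failed=not, Yaw brake lost=not, C brake caliper degraded=occurs, Rotor brake trips=occurs → not all inputs occur → does not occur.
Pitch system inoperative [OR]: North contactor fails=not, Emergency stop inoperative=not, Encoder is out=occurs → at least one input occurs → occurs.
Rotor brake inoperative [AND]: Safety PLC stuck=occurs, Pitch system inoperative=occurs → all inputs occur → occurs.
Converter path down [AND]: Forward hydraulic pack faulted=not, #1 limit switch failed=occurs → not all inputs occur → does not occur.
Wind turbine shutdown fails [OR]: Rotor brake inoperative=occurs, Converter path down=not → at least one input occurs → occurs.

Yes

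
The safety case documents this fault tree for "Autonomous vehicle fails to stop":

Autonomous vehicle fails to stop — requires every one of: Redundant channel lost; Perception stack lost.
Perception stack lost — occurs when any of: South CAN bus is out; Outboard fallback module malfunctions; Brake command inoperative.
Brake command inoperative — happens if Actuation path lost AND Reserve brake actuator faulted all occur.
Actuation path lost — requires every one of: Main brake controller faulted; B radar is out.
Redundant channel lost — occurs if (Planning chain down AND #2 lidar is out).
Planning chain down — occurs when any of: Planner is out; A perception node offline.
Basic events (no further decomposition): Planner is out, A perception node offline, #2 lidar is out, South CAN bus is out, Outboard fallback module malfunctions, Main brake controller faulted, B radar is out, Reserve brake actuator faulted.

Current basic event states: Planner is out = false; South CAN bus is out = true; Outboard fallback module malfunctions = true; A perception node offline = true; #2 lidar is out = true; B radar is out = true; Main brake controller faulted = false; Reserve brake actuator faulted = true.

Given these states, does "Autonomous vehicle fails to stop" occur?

Planning chain down [OR]: Planner is out=not, A perception node offline=occurs → at least one input occurs → occurs.
Redundant channel lost [AND]: Planning chain down=occurs, #2 lidar is out=occurs → all inputs occur → occurs.
Actuation path lost [AND]: Main brake controller faulted=not, B radar is out=occurs → not all inputs occur → does not occur.
Brake command inoperative [AND]: Actuation path lost=not, Reserve brake actuator faulted=occurs → not all inputs occur → does not occur.
Perception stack lost [OR]: South CAN bus is out=occurs, Outboard fallback module malfunctions=occurs, Brake command inoperative=not → at least one input occurs → occurs.
Autonomous vehicle fails to stop [AND]: Redundant channel lost=occurs, Perception stack lost=occurs → all inputs occur → occurs.

Yes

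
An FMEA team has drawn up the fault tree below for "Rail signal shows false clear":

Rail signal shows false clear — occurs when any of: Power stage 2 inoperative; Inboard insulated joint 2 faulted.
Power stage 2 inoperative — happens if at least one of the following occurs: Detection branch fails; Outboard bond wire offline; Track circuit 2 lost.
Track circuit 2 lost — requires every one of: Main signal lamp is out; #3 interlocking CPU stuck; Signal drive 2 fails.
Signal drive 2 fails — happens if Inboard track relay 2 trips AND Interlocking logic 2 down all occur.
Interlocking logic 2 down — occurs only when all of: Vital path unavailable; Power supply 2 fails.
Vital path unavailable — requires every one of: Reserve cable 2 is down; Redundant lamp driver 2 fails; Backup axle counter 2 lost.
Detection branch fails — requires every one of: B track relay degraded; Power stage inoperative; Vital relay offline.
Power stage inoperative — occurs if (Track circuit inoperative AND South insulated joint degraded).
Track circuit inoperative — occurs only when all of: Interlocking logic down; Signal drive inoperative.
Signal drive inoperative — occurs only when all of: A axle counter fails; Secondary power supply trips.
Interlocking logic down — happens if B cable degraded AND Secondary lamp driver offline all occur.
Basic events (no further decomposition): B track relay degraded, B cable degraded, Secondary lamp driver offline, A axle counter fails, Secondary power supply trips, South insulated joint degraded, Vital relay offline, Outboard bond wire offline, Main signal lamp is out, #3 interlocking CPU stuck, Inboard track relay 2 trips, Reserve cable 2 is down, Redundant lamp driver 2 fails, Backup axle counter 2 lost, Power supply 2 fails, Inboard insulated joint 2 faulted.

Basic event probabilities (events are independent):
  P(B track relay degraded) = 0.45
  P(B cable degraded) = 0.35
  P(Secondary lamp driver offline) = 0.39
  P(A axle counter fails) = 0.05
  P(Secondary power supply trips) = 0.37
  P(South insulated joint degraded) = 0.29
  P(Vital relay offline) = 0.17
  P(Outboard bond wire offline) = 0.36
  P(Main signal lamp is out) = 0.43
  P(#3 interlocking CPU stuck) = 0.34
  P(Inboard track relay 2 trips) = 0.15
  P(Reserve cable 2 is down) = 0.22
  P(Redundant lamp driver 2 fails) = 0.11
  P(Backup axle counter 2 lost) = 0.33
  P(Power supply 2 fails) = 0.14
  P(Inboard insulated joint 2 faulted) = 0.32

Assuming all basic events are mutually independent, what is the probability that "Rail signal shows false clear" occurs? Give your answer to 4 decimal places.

0.5648

P(Interlocking logic down) [AND] = 0.35 × 0.39 = 0.136500
P(Signal drive inoperative) [AND] = 0.05 × 0.37 = 0.018500
P(Track circuit inoperative) [AND] = 0.136500 × 0.018500 = 0.002525
P(Power stage inoperative) [AND] = 0.002525 × 0.29 = 0.000732
P(Detection branch fails) [AND] = 0.45 × 0.000732 × 0.17 = 0.000056
P(Vital path unavailable) [AND] = 0.22 × 0.11 × 0.33 = 0.007986
P(Interlocking logic 2 down) [AND] = 0.007986 × 0.14 = 0.001118
P(Signal drive 2 fails) [AND] = 0.15 × 0.001118 = 0.000168
P(Track circuit 2 lost) [AND] = 0.43 × 0.34 × 0.000168 = 0.000025
P(Power stage 2 inoperative) [OR] = 1 − (1−0.000056) × (1−0.36) × (1−0.000025) = 0.360052
P(Rail signal shows false clear) [OR] = 1 − (1−0.360052) × (1−0.32) = 0.564835
Rounded to 4 decimal places: P(Rail signal shows false clear) ≈ 0.5648.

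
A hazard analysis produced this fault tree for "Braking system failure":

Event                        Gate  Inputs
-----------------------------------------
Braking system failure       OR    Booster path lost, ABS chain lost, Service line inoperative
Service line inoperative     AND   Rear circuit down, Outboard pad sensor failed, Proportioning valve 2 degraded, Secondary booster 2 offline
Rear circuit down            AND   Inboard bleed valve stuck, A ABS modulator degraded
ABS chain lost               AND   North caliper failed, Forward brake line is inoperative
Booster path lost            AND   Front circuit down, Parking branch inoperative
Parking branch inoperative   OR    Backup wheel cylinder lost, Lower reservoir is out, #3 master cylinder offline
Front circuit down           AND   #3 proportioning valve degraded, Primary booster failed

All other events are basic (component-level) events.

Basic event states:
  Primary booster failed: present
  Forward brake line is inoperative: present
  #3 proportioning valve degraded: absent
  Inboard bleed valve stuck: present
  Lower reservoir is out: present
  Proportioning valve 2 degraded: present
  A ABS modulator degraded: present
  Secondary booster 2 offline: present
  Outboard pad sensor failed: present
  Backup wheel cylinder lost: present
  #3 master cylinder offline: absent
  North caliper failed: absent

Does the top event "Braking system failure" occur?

Front circuit down [AND]: #3 proportioning valve degraded=not, Primary booster failed=occurs → not all inputs occur → does not occur.
Parking branch inoperative [OR]: Backup wheel cylinder lost=occurs, Lower reservoir is out=occurs, #3 master cylinder offline=not → at least one input occurs → occurs.
Booster path lost [AND]: Front circuit down=not, Parking branch inoperative=occurs → not all inputs occur → does not occur.
ABS chain lost [AND]: North caliper failed=not, Forward brake line is inoperative=occurs → not all inputs occur → does not occur.
Rear circuit down [AND]: Inboard bleed valve stuck=occurs, A ABS modulator degraded=occurs → all inputs occur → occurs.
Service line inoperative [AND]: Rear circuit down=occurs, Outboard pad sensor failed=occurs, Proportioning valve 2 degraded=occurs, Secondary booster 2 offline=occurs → all inputs occur → occurs.
Braking system failure [OR]: Booster path lost=not, ABS chain lost=not, Service line inoperative=occurs → at least one input occurs → occurs.

Yes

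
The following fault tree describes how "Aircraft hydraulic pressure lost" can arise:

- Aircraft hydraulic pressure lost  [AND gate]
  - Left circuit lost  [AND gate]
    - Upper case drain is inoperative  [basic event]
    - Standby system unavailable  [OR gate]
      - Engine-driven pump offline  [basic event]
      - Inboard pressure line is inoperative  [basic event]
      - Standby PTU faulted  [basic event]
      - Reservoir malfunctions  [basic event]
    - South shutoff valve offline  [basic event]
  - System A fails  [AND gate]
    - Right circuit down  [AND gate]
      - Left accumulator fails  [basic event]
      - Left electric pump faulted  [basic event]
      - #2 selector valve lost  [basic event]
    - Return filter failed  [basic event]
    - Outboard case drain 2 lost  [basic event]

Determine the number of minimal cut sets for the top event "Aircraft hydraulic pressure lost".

4

Standby system unavailable [OR]: union of children's cut sets → 4 cut set(s).
Left circuit lost [AND]: one cut set from each child combined → 1 × 4 × 1 = 4 cut set(s).
Right circuit down [AND]: one cut set from each child combined → 1 × 1 × 1 = 1 cut set(s).
System A fails [AND]: one cut set from each child combined → 1 × 1 × 1 = 1 cut set(s).
Aircraft hydraulic pressure lost [AND]: one cut set from each child combined → 4 × 1 = 4 cut set(s).
Minimal cut sets: {#2 selector valve lost, Engine-driven pump offline, Left accumulator fails, Left electric pump faulted, Outboard case drain 2 lost, Return filter failed, South shutoff valve offline, Upper case drain is inoperative}; {#2 selector valve lost, Inboard pressure line is inoperative, Left accumulator fails, Left electric pump faulted, Outboard case drain 2 lost, Return filter failed, South shutoff valve offline, Upper case drain is inoperative}; {#2 selector valve lost, Left accumulator fails, Left electric pump faulted, Outboard case drain 2 lost, Return filter failed, South shutoff valve offline, Standby PTU faulted, Upper case drain is inoperative}; {#2 selector valve lost, Left accumulator fails, Left electric pump faulted, Outboard case drain 2 lost, Reservoir malfunctions, Return filter failed, South shutoff valve offline, Upper case drain is inoperative}.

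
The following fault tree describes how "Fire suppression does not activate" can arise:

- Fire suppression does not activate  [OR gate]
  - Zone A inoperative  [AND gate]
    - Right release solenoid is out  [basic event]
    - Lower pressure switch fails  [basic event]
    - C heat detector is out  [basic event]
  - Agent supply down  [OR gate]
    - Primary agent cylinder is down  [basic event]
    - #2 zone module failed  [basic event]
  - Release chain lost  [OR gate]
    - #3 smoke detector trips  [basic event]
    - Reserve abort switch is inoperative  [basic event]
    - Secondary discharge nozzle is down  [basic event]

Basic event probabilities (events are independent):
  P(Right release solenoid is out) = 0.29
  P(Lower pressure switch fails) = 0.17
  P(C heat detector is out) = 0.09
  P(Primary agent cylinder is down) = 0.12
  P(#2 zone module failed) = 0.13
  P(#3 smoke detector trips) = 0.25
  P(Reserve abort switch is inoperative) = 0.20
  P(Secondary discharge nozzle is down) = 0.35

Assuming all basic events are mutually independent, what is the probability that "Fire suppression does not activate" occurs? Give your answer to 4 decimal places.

P(Zone A inoperative) [AND] = 0.29 × 0.17 × 0.09 = 0.004437
P(Agent supply down) [OR] = 1 − (1−0.12) × (1−0.13) = 0.234400
P(Release chain lost) [OR] = 1 − (1−0.25) × (1−0.20) × (1−0.35) = 0.610000
P(Fire suppression does not activate) [OR] = 1 − (1−0.004437) × (1−0.234400) × (1−0.610000) = 0.702741
Rounded to 4 decimal places: P(Fire suppression does not activate) ≈ 0.7027.

0.7027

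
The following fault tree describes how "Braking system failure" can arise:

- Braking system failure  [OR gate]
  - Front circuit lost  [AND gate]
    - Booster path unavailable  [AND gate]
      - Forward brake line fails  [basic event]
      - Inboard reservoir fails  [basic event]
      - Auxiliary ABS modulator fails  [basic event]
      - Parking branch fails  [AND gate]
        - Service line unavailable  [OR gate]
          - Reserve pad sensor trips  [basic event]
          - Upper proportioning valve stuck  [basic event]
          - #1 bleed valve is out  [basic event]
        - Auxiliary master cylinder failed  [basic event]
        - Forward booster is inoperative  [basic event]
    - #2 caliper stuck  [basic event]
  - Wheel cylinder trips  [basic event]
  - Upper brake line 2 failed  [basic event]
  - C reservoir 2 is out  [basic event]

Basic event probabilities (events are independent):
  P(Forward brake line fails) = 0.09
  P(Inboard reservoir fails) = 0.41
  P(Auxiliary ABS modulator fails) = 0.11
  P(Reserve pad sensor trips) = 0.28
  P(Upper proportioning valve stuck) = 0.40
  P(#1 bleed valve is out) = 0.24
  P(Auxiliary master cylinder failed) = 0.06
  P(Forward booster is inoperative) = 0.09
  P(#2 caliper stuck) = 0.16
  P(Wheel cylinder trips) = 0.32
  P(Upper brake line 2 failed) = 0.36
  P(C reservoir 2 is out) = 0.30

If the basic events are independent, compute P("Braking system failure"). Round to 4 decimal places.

0.6954

P(Service line unavailable) [OR] = 1 − (1−0.28) × (1−0.40) × (1−0.24) = 0.671680
P(Parking branch fails) [AND] = 0.671680 × 0.06 × 0.09 = 0.003627
P(Booster path unavailable) [AND] = 0.09 × 0.41 × 0.11 × 0.003627 = 0.000015
P(Front circuit lost) [AND] = 0.000015 × 0.16 = 0.000002
P(Braking system failure) [OR] = 1 − (1−0.000002) × (1−0.32) × (1−0.36) × (1−0.30) = 0.695361
Rounded to 4 decimal places: P(Braking system failure) ≈ 0.6954.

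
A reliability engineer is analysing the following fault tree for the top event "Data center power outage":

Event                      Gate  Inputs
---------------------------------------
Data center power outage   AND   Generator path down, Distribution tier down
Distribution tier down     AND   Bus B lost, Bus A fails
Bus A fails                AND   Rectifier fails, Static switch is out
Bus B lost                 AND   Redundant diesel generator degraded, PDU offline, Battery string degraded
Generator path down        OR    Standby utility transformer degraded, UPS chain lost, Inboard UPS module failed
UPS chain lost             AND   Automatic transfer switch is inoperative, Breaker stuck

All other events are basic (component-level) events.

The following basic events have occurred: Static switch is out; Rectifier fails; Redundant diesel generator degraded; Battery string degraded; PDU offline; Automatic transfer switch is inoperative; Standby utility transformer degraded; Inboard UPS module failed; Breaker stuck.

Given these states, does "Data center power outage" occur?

UPS chain lost [AND]: Automatic transfer switch is inoperative=occurs, Breaker stuck=occurs → all inputs occur → occurs.
Generator path down [OR]: Standby utility transformer degraded=occurs, UPS chain lost=occurs, Inboard UPS module failed=occurs → at least one input occurs → occurs.
Bus B lost [AND]: Redundant diesel generator degraded=occurs, PDU offline=occurs, Battery string degraded=occurs → all inputs occur → occurs.
Bus A fails [AND]: Rectifier fails=occurs, Static switch is out=occurs → all inputs occur → occurs.
Distribution tier down [AND]: Bus B lost=occurs, Bus A fails=occurs → all inputs occur → occurs.
Data center power outage [AND]: Generator path down=occurs, Distribution tier down=occurs → all inputs occur → occurs.

Yes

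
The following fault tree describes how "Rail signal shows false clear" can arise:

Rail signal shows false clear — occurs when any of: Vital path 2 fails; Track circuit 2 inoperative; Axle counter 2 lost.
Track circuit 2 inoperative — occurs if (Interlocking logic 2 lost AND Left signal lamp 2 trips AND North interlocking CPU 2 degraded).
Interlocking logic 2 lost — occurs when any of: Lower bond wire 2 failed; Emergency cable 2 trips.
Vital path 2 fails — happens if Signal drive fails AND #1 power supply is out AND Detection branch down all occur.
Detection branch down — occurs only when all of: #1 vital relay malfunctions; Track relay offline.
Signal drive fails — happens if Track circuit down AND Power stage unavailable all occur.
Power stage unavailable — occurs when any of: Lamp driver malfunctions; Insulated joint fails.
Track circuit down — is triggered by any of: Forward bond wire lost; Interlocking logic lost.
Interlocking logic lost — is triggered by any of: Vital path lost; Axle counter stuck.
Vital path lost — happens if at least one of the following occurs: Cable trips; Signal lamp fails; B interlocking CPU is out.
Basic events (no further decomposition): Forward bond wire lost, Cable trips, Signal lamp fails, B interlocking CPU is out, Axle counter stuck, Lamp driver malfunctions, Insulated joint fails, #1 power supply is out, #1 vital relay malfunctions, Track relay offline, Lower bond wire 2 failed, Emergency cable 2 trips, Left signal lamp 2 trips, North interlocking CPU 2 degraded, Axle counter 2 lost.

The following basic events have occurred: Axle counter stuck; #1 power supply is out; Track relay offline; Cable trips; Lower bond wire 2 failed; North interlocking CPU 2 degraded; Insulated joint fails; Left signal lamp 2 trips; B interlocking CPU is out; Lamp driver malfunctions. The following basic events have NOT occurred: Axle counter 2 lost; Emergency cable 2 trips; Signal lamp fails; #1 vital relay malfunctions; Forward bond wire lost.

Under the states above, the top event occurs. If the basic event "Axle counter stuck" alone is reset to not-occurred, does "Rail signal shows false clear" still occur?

Counterfactual: set "Axle counter stuck" to not occurred.
Vital path lost [OR]: Cable trips=occurs, Signal lamp fails=not, B interlocking CPU is out=occurs → at least one input occurs → occurs.
Interlocking logic lost [OR]: Vital path lost=occurs, Axle counter stuck=not → at least one input occurs → occurs.
Track circuit down [OR]: Forward bond wire lost=not, Interlocking logic lost=occurs → at least one input occurs → occurs.
Power stage unavailable [OR]: Lamp driver malfunctions=occurs, Insulated joint fails=occurs → at least one input occurs → occurs.
Signal drive fails [AND]: Track circuit down=occurs, Power stage unavailable=occurs → all inputs occur → occurs.
Detection branch down [AND]: #1 vital relay malfunctions=not, Track relay offline=occurs → not all inputs occur → does not occur.
Vital path 2 fails [AND]: Signal drive fails=occurs, #1 power supply is out=occurs, Detection branch down=not → not all inputs occur → does not occur.
Interlocking logic 2 lost [OR]: Lower bond wire 2 failed=occurs, Emergency cable 2 trips=not → at least one input occurs → occurs.
Track circuit 2 inoperative [AND]: Interlocking logic 2 lost=occurs, Left signal lamp 2 trips=occurs, North interlocking CPU 2 degraded=occurs → all inputs occur → occurs.
Rail signal shows false clear [OR]: Vital path 2 fails=not, Track circuit 2 inoperative=occurs, Axle counter 2 lost=not → at least one input occurs → occurs.

Yes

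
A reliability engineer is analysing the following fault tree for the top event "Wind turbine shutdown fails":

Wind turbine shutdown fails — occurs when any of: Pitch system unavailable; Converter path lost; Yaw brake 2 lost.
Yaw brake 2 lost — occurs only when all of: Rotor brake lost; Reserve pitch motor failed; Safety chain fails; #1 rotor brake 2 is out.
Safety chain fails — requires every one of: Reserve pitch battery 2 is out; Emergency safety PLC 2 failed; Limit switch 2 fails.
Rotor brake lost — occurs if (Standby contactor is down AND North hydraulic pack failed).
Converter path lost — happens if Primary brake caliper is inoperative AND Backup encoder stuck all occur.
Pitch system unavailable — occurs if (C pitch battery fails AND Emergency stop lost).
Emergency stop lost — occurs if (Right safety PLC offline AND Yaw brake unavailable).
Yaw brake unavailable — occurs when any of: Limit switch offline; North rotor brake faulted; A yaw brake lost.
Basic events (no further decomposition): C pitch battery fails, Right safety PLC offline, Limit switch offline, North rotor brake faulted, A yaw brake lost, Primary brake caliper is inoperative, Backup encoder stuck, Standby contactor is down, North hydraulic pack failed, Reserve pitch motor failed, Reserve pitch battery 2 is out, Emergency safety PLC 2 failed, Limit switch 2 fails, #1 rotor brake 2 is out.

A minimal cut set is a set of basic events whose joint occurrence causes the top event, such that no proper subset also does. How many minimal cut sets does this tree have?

5

Yaw brake unavailable [OR]: union of children's cut sets → 3 cut set(s).
Emergency stop lost [AND]: one cut set from each child combined → 1 × 3 = 3 cut set(s).
Pitch system unavailable [AND]: one cut set from each child combined → 1 × 3 = 3 cut set(s).
Converter path lost [AND]: one cut set from each child combined → 1 × 1 = 1 cut set(s).
Rotor brake lost [AND]: one cut set from each child combined → 1 × 1 = 1 cut set(s).
Safety chain fails [AND]: one cut set from each child combined → 1 × 1 × 1 = 1 cut set(s).
Yaw brake 2 lost [AND]: one cut set from each child combined → 1 × 1 × 1 × 1 = 1 cut set(s).
Wind turbine shutdown fails [OR]: union of children's cut sets → 5 cut set(s).
Minimal cut sets: {C pitch battery fails, Limit switch offline, Right safety PLC offline}; {C pitch battery fails, North rotor brake faulted, Right safety PLC offline}; {A yaw brake lost, C pitch battery fails, Right safety PLC offline}; {Backup encoder stuck, Primary brake caliper is inoperative}; {#1 rotor brake 2 is out, Emergency safety PLC 2 failed, Limit switch 2 fails, North hydraulic pack failed, Reserve pitch battery 2 is out, Reserve pitch motor failed, Standby contactor is down}.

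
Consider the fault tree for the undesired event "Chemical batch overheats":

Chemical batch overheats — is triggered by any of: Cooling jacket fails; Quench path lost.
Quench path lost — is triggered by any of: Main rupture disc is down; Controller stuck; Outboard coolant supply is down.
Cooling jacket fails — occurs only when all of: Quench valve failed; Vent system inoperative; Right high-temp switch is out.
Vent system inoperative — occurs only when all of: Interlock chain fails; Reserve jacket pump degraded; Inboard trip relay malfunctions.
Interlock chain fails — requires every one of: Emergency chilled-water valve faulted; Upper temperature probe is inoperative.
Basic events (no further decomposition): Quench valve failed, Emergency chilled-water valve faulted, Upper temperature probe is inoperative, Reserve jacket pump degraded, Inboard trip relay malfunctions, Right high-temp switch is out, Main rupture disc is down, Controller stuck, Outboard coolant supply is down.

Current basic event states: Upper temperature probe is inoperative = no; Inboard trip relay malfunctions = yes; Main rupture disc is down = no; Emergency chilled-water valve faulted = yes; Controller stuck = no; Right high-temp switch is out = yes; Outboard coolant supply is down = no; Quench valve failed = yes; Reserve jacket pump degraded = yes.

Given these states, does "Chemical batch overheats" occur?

No

Interlock chain fails [AND]: Emergency chilled-water valve faulted=occurs, Upper temperature probe is inoperative=not → not all inputs occur → does not occur.
Vent system inoperative [AND]: Interlock chain fails=not, Reserve jacket pump degraded=occurs, Inboard trip relay malfunctions=occurs → not all inputs occur → does not occur.
Cooling jacket fails [AND]: Quench valve failed=occurs, Vent system inoperative=not, Right high-temp switch is out=occurs → not all inputs occur → does not occur.
Quench path lost [OR]: Main rupture disc is down=not, Controller stuck=not, Outboard coolant supply is down=not → no input occurs → does not occur.
Chemical batch overheats [OR]: Cooling jacket fails=not, Quench path lost=not → no input occurs → does not occur.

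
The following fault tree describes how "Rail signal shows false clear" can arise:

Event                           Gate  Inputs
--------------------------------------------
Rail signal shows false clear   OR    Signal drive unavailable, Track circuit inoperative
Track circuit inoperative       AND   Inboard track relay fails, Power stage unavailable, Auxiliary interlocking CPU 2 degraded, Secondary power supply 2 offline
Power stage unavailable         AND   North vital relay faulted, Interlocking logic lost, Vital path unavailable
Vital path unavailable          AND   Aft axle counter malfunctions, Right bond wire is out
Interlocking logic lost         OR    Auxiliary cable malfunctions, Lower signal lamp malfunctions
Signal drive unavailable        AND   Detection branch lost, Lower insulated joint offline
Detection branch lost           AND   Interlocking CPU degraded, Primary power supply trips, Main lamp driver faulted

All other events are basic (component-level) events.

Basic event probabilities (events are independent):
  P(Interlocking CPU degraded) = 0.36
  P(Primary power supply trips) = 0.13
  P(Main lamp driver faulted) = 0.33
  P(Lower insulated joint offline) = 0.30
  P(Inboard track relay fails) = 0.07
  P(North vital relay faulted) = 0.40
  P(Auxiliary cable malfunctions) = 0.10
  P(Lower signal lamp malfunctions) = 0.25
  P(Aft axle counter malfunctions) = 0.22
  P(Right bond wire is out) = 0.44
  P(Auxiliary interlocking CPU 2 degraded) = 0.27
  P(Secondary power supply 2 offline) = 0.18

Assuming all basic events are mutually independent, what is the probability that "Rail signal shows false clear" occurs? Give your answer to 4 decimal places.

0.0047

P(Detection branch lost) [AND] = 0.36 × 0.13 × 0.33 = 0.015444
P(Signal drive unavailable) [AND] = 0.015444 × 0.30 = 0.004633
P(Interlocking logic lost) [OR] = 1 − (1−0.10) × (1−0.25) = 0.325000
P(Vital path unavailable) [AND] = 0.22 × 0.44 = 0.096800
P(Power stage unavailable) [AND] = 0.40 × 0.325000 × 0.096800 = 0.012584
P(Track circuit inoperative) [AND] = 0.07 × 0.012584 × 0.27 × 0.18 = 0.000043
P(Rail signal shows false clear) [OR] = 1 − (1−0.004633) × (1−0.000043) = 0.004676
Rounded to 4 decimal places: P(Rail signal shows false clear) ≈ 0.0047.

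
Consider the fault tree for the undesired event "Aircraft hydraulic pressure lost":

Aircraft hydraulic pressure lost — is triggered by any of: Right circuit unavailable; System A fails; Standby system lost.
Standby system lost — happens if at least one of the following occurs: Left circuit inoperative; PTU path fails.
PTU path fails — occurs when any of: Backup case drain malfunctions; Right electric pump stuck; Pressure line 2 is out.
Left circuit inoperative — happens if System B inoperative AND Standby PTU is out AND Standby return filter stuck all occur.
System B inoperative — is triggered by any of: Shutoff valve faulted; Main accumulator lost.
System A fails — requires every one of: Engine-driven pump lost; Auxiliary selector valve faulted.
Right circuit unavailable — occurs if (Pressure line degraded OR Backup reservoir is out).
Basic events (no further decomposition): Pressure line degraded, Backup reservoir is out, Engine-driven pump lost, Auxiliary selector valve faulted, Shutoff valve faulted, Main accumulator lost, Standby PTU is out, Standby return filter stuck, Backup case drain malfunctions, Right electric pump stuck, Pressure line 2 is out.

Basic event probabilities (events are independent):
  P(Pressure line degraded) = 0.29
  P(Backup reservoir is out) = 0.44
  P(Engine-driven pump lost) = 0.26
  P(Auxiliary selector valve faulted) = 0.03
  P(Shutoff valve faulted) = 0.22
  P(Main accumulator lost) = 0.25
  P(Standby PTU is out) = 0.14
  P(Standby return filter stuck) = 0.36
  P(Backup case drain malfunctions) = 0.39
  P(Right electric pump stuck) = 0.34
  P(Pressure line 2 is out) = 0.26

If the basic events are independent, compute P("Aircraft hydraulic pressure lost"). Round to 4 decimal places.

P(Right circuit unavailable) [OR] = 1 − (1−0.29) × (1−0.44) = 0.602400
P(System A fails) [AND] = 0.26 × 0.03 = 0.007800
P(System B inoperative) [OR] = 1 − (1−0.22) × (1−0.25) = 0.415000
P(Left circuit inoperative) [AND] = 0.415000 × 0.14 × 0.36 = 0.020916
P(PTU path fails) [OR] = 1 − (1−0.39) × (1−0.34) × (1−0.26) = 0.702076
P(Standby system lost) [OR] = 1 − (1−0.020916) × (1−0.702076) = 0.708307
P(Aircraft hydraulic pressure lost) [OR] = 1 − (1−0.602400) × (1−0.007800) × (1−0.708307) = 0.884927
Rounded to 4 decimal places: P(Aircraft hydraulic pressure lost) ≈ 0.8849.

0.8849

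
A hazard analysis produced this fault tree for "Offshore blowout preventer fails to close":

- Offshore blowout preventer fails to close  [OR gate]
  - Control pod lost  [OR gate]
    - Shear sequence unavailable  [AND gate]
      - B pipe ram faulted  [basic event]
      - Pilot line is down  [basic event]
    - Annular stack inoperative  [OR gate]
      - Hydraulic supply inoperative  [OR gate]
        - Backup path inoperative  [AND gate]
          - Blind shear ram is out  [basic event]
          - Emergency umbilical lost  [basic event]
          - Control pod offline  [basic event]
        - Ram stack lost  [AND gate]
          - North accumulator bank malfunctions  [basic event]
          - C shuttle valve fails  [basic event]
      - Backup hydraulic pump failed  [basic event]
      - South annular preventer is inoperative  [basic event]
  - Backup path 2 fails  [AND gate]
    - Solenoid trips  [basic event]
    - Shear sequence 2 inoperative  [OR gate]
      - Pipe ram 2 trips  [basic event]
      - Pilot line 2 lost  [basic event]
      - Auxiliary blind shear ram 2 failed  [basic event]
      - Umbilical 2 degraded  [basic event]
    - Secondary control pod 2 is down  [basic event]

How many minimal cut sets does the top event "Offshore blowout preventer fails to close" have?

Shear sequence unavailable [AND]: one cut set from each child combined → 1 × 1 = 1 cut set(s).
Backup path inoperative [AND]: one cut set from each child combined → 1 × 1 × 1 = 1 cut set(s).
Ram stack lost [AND]: one cut set from each child combined → 1 × 1 = 1 cut set(s).
Hydraulic supply inoperative [OR]: union of children's cut sets → 2 cut set(s).
Annular stack inoperative [OR]: union of children's cut sets → 4 cut set(s).
Control pod lost [OR]: union of children's cut sets → 5 cut set(s).
Shear sequence 2 inoperative [OR]: union of children's cut sets → 4 cut set(s).
Backup path 2 fails [AND]: one cut set from each child combined → 1 × 4 × 1 = 4 cut set(s).
Offshore blowout preventer fails to close [OR]: union of children's cut sets → 9 cut set(s).
Minimal cut sets: {B pipe ram faulted, Pilot line is down}; {Blind shear ram is out, Control pod offline, Emergency umbilical lost}; {C shuttle valve fails, North accumulator bank malfunctions}; {Backup hydraulic pump failed}; {South annular preventer is inoperative}; {Pipe ram 2 trips, Secondary control pod 2 is down, Solenoid trips}; {Pilot line 2 lost, Secondary control pod 2 is down, Solenoid trips}; {Auxiliary blind shear ram 2 failed, Secondary control pod 2 is down, Solenoid trips}; {Secondary control pod 2 is down, Solenoid trips, Umbilical 2 degraded}.

9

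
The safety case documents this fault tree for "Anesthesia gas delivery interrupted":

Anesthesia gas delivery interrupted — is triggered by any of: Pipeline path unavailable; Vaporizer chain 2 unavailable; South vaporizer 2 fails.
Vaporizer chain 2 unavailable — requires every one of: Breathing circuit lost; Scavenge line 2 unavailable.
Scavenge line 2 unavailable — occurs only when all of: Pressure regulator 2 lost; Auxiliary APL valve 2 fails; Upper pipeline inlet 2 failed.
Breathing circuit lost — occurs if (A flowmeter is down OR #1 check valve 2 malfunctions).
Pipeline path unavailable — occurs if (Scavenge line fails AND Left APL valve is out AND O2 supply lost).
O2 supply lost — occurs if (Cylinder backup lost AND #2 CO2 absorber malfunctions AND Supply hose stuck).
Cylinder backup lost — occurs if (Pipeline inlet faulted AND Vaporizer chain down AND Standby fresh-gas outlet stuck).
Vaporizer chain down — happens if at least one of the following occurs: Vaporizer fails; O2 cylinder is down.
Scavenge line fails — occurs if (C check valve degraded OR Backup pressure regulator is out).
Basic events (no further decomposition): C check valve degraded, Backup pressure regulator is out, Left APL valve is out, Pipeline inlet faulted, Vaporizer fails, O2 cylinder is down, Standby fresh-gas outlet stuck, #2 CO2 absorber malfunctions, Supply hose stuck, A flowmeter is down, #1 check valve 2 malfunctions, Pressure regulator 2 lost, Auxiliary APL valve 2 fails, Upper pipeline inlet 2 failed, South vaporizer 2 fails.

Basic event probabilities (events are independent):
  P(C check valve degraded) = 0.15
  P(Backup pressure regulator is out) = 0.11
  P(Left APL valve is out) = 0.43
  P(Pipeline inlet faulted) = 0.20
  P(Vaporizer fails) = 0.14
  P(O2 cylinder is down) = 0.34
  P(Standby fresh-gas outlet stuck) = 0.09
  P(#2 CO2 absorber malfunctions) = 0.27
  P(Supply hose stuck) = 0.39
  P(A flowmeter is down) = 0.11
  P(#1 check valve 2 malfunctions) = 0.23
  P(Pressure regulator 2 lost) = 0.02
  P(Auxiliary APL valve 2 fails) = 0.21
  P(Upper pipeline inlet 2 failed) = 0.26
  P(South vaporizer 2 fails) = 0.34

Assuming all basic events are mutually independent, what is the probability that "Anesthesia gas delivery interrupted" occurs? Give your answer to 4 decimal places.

P(Scavenge line fails) [OR] = 1 − (1−0.15) × (1−0.11) = 0.243500
P(Vaporizer chain down) [OR] = 1 − (1−0.14) × (1−0.34) = 0.432400
P(Cylinder backup lost) [AND] = 0.20 × 0.432400 × 0.09 = 0.007783
P(O2 supply lost) [AND] = 0.007783 × 0.27 × 0.39 = 0.000820
P(Pipeline path unavailable) [AND] = 0.243500 × 0.43 × 0.000820 = 0.000086
P(Breathing circuit lost) [OR] = 1 − (1−0.11) × (1−0.23) = 0.314700
P(Scavenge line 2 unavailable) [AND] = 0.02 × 0.21 × 0.26 = 0.001092
P(Vaporizer chain 2 unavailable) [AND] = 0.314700 × 0.001092 = 0.000344
P(Anesthesia gas delivery interrupted) [OR] = 1 − (1−0.000086) × (1−0.000344) × (1−0.34) = 0.340284
Rounded to 4 decimal places: P(Anesthesia gas delivery interrupted) ≈ 0.3403.

0.3403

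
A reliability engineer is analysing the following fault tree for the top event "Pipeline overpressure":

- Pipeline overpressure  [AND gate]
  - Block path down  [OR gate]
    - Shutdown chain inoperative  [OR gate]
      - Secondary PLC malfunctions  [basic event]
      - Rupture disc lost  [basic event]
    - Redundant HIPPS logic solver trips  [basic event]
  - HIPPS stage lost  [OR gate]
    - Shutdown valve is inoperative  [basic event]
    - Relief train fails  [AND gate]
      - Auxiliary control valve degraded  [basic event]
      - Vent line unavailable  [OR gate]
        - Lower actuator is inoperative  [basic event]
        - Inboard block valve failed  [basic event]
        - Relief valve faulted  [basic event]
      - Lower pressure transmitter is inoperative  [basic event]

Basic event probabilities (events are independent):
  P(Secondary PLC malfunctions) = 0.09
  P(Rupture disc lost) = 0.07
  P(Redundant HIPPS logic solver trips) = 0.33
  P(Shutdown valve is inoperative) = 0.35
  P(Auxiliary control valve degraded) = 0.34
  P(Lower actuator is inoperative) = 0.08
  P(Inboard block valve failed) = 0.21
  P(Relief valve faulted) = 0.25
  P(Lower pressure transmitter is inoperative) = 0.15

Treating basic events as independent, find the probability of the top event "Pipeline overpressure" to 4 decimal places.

P(Shutdown chain inoperative) [OR] = 1 − (1−0.09) × (1−0.07) = 0.153700
P(Block path down) [OR] = 1 − (1−0.153700) × (1−0.33) = 0.432979
P(Vent line unavailable) [OR] = 1 − (1−0.08) × (1−0.21) × (1−0.25) = 0.454900
P(Relief train fails) [AND] = 0.34 × 0.454900 × 0.15 = 0.023200
P(HIPPS stage lost) [OR] = 1 − (1−0.35) × (1−0.023200) = 0.365080
P(Pipeline overpressure) [AND] = 0.432979 × 0.365080 = 0.158072
Rounded to 4 decimal places: P(Pipeline overpressure) ≈ 0.1581.

0.1581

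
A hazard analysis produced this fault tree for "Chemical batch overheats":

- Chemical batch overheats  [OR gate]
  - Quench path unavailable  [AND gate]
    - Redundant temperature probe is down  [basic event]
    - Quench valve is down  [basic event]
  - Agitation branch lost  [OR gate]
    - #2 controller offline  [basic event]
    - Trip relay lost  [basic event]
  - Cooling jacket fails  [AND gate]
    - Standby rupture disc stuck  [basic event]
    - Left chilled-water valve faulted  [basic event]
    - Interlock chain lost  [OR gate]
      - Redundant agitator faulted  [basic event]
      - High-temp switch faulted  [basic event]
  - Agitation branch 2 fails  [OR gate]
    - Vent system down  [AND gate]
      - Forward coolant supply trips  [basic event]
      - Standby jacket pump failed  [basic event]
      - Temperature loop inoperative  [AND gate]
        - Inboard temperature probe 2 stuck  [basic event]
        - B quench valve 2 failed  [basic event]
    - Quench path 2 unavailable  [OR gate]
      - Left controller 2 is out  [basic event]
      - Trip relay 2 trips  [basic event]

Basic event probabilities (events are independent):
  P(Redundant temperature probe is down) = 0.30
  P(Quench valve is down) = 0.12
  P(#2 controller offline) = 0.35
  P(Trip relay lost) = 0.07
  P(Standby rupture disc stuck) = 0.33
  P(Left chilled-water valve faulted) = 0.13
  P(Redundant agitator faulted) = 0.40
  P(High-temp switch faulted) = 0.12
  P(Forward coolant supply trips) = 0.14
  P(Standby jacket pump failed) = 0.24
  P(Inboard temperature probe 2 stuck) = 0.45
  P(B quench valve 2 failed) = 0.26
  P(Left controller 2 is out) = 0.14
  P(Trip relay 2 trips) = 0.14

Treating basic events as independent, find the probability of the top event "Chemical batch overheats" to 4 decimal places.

P(Quench path unavailable) [AND] = 0.30 × 0.12 = 0.036000
P(Agitation branch lost) [OR] = 1 − (1−0.35) × (1−0.07) = 0.395500
P(Interlock chain lost) [OR] = 1 − (1−0.40) × (1−0.12) = 0.472000
P(Cooling jacket fails) [AND] = 0.33 × 0.13 × 0.472000 = 0.020249
P(Temperature loop inoperative) [AND] = 0.45 × 0.26 = 0.117000
P(Vent system down) [AND] = 0.14 × 0.24 × 0.117000 = 0.003931
P(Quench path 2 unavailable) [OR] = 1 − (1−0.14) × (1−0.14) = 0.260400
P(Agitation branch 2 fails) [OR] = 1 − (1−0.003931) × (1−0.260400) = 0.263307
P(Chemical batch overheats) [OR] = 1 − (1−0.036000) × (1−0.395500) × (1−0.020249) × (1−0.263307) = 0.579394
Rounded to 4 decimal places: P(Chemical batch overheats) ≈ 0.5794.

0.5794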